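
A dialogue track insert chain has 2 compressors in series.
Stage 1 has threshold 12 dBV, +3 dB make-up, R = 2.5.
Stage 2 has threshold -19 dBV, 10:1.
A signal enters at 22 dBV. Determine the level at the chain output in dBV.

Stage 1: 10 dB above 12 dBV, reduced 2.5:1 to 4 dB above → 16 dBV; +3 dB make-up → 19 dBV.
Stage 2: 19 dBV is 38 dB over -19 dBV; at 10:1 that becomes 3.8 dB over, giving -15.2 dBV.

-15.2 dBV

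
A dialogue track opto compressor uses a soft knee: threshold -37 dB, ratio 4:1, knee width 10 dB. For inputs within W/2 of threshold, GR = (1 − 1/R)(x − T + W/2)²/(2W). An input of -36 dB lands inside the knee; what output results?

-37.35 dB

x − T + W/2 = -36 − (-37) + 5 = 6.
GR = (1 − 1/4) × 6² / 20 = 0.75 × 36 / 20 = 1.35 dB.
Output = -36 − 1.35 = -37.35 dB.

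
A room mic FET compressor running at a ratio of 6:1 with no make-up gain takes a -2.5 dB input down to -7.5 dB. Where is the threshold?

-8.5 dB

Input is 6 dB above T (since output overshoot × R = input overshoot: (-7.5 − T)·6 = -2.5 − T gives T = -8.5 dB).
Check: -8.5 + (-2.5 − (-8.5))/6 = -8.5 + 1 = -7.5 dB. ✓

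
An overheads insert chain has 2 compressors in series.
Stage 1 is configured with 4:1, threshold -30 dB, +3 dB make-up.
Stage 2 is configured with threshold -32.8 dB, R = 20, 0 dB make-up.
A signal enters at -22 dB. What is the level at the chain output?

-32.41 dB

Stage 1: overshoot 8 dB → 8/4 = 2 dB → -28 dB; +3 dB make-up → -25 dB.
Stage 2: 7.8 dB above -32.8 dB, reduced 20:1 to 0.39 dB above → -32.41 dB.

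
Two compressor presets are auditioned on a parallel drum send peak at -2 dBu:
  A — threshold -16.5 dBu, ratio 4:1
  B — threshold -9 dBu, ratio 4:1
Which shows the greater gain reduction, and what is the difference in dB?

A, by 5.625 dB

A: 14.5 dB over, compressed to 3.625 dB over, so 10.875 dB of GR.
B: 7 dB over, compressed to 1.75 dB over, so 5.25 dB of GR.
Difference: 5.625 dB in favour of A.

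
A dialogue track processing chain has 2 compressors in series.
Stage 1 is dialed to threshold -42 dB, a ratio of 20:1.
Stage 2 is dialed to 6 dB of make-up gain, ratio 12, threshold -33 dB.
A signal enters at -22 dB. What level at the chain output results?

-35 dB

Stage 1: -22 dB is 20 dB over -42 dB; at 20:1 that becomes 1 dB over, giving -41 dB.
Stage 2: -41 dB is at or below the -33 dB threshold — no compression; make-up brings it to -35 dB.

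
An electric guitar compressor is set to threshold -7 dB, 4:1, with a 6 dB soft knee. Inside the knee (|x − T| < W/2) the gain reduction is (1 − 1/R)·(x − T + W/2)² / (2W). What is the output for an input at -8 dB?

-8.25 dB

x − T + W/2 = -8 − (-7) + 3 = 2.
GR = (1 − 1/4) × 2² / 12 = 0.75 × 4 / 12 = 0.25 dB.
Output = -8 − 0.25 = -8.25 dB.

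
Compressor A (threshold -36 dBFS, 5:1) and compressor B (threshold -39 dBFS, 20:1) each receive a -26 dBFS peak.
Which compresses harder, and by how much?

B, by 4.35 dB

A: 10 dB over, compressed to 2 dB over, so 8 dB of GR.
B: 13 dB over, compressed to 0.65 dB over, so 12.35 dB of GR.
B reduces 4.35 dB more.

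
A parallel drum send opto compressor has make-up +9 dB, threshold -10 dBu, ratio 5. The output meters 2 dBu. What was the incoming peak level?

5 dBu

Before make-up, the level was 2 − 9 = -7 dBu.
The compressed level sits -7 − (-10) = 3 dB over threshold.
Undo the ratio: input overshoot = 3 × 5 = 15 dB, giving input = 5 dBu.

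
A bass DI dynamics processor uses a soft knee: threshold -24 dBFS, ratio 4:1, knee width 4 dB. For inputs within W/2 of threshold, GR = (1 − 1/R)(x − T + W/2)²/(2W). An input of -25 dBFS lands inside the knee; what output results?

x − T + W/2 = -25 − (-24) + 2 = 1.
GR = (1 − 1/4) × 1² / 8 = 0.75 × 1 / 8 = 0.09375 dB.
Output = -25 − 0.09375 = -25.09375 dBFS.

-25.09375 dBFS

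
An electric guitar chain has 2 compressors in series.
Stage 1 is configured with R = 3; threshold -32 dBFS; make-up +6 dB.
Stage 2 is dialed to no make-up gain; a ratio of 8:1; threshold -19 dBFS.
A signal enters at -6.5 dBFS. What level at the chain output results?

-18.8125 dBFS

Stage 1: 25.5 dB above -32 dBFS, reduced 3:1 to 8.5 dB above → -23.5 dBFS; +6 dB make-up → -17.5 dBFS.
Stage 2: -17.5 dBFS is 1.5 dB over -19 dBFS; at 8:1 that becomes 0.1875 dB over, giving -18.8125 dBFS.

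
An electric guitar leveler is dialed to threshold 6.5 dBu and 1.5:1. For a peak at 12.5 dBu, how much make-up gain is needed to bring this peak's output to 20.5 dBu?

10 dB

Overshoot 6 dB → 6/1.5 = 4 dB after compression, so the compressed level is 6.5 + 4 = 10.5 dBu.
Make-up = target − compressed = 20.5 − 10.5 = 10 dB.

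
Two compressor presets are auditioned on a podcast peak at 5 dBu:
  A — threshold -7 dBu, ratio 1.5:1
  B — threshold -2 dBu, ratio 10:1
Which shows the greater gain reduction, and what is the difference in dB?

B, by 2.3 dB

A: 12 dB over, compressed to 8 dB over, so 4 dB of GR.
B: 7 dB over, compressed to 0.7 dB over, so 6.3 dB of GR.
Difference: 2.3 dB in favour of B.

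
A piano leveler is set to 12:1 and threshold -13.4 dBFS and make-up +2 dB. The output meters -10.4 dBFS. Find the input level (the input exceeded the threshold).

Remove make-up: -10.4 − 2 = -12.4 dBFS.
That's 1 dB above the -13.4 dBFS threshold.
Before 12:1 compression the overshoot was 1 × 12 = 12 dB, so input = -13.4 + 12 = -1.4 dBFS.

-1.4 dBFS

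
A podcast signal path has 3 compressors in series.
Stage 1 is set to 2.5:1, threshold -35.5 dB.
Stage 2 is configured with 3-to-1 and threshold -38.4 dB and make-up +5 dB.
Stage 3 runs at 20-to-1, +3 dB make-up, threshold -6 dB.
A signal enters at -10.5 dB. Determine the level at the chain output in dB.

Stage 1: 25 dB above -35.5 dB, reduced 2.5:1 to 10 dB above → -25.5 dB.
Stage 2: 12.9 dB above -38.4 dB, reduced 3:1 to 4.3 dB above → -34.1 dB; +5 dB make-up → -29.1 dB.
Stage 3: below threshold (-29.1 ≤ -6); passes unchanged; make-up brings it to -26.1 dB.

-26.1 dB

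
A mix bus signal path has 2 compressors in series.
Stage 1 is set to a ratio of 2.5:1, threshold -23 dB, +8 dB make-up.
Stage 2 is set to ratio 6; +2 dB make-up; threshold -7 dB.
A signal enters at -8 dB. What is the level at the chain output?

Stage 1: -8 dB is 15 dB over -23 dB; at 2.5:1 that becomes 6 dB over, giving -17 dB; +8 dB make-up → -9 dB.
Stage 2: -9 dB is at or below the -7 dB threshold — no compression; make-up brings it to -7 dB.

-7 dB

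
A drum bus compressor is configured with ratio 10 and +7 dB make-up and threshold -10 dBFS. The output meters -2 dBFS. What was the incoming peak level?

Before make-up, the level was -2 − 7 = -9 dBFS.
Post-compression overshoot = -9 − (-10) = 1 dB.
Input overshoot = R × output overshoot = 10 dB → input = -10 + 10 = 0 dBFS.

0 dBFS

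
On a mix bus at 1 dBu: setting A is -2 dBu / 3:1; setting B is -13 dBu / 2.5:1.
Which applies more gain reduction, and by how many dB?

B, by 6.4 dB

A: overshoot 3 dB → output overshoot 1 dB → GR 2 dB.
B: overshoot 14 dB → output overshoot 5.6 dB → GR 8.4 dB.
B reduces 6.4 dB more.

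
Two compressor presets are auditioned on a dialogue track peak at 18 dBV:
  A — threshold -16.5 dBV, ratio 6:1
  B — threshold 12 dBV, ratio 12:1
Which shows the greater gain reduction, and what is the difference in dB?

A, by 23.25 dB

A: GR = 34.5 − 34.5/6 = 28.75 dB.
B: GR = 6 − 6/12 = 5.5 dB.
A reduces 23.25 dB more.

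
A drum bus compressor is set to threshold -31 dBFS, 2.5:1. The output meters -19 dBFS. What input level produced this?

-1 dBFS

The compressed level sits -19 − (-31) = 12 dB over threshold.
Before 2.5:1 compression the overshoot was 12 × 2.5 = 30 dB, so input = -31 + 30 = -1 dBFS.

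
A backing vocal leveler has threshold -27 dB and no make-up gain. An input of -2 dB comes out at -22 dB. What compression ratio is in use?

Input overshoot = -2 − (-27) = 25 dB; output overshoot = -22 − (-27) = 5 dB.
Ratio = 25 / 5 = 5.

5:1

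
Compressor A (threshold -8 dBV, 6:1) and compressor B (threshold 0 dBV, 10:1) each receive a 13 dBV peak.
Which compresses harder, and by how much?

A, by 5.8 dB

A: GR = 21 − 21/6 = 17.5 dB.
B: GR = 13 − 13/10 = 11.7 dB.
A applies 5.8 dB more gain reduction.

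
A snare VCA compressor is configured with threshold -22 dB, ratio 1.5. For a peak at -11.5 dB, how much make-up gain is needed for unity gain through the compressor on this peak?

3.5 dB

The peak compresses to -22 + 10.5/1.5 = -15 dB.
To reach -11.5 dB requires -11.5 − (-15) = 3.5 dB of make-up.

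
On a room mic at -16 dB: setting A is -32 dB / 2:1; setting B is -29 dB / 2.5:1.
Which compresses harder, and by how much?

A, by 0.2 dB

A: 16 dB over, compressed to 8 dB over, so 8 dB of GR.
B: 13 dB over, compressed to 5.2 dB over, so 7.8 dB of GR.
A applies 0.2 dB more gain reduction.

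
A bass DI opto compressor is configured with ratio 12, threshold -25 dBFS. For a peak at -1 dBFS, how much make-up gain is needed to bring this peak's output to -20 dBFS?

The peak compresses to -25 + 24/12 = -23 dBFS.
To reach -20 dBFS requires -20 − (-23) = 3 dB of make-up.

3 dB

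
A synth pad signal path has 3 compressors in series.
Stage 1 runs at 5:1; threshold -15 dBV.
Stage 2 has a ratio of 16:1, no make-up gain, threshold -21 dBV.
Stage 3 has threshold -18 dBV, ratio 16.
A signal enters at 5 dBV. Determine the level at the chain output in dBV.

-20.375 dBV

Stage 1: 20 dB above -15 dBV, reduced 5:1 to 4 dB above → -11 dBV.
Stage 2: -11 dBV is 10 dB over -21 dBV; at 16:1 that becomes 0.625 dB over, giving -20.375 dBV.
Stage 3: -20.375 dBV ≤ -18 dBV, so stage 3 doesn't engage; output -20.375 dBV.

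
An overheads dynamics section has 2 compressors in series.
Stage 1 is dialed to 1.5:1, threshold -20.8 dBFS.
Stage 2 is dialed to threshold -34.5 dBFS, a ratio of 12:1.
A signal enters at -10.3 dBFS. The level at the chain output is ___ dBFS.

Stage 1: -10.3 dBFS is 10.5 dB over -20.8 dBFS; at 1.5:1 that becomes 7 dB over, giving -13.8 dBFS.
Stage 2: overshoot 20.7 dB → 20.7/12 = 1.725 dB → -32.775 dBFS.

-32.775 dBFS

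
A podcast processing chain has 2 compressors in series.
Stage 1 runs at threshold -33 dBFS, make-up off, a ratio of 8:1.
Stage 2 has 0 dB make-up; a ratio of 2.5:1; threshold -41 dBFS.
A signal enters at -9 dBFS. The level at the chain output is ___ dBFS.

Stage 1: overshoot 24 dB → 24/8 = 3 dB → -30 dBFS.
Stage 2: -30 dBFS is 11 dB over -41 dBFS; at 2.5:1 that becomes 4.4 dB over, giving -36.6 dBFS.

-36.6 dBFS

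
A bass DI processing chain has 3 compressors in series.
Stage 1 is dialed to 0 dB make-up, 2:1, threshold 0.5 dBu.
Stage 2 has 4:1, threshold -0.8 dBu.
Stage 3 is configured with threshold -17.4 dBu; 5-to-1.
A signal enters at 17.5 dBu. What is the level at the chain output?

-13.59 dBu

Stage 1: 17.5 dBu is 17 dB over 0.5 dBu; at 2:1 that becomes 8.5 dB over, giving 9 dBu.
Stage 2: overshoot 9.8 dB → 9.8/4 = 2.45 dB → 1.65 dBu.
Stage 3: 19.05 dB above -17.4 dBu, reduced 5:1 to 3.81 dB above → -13.59 dBu.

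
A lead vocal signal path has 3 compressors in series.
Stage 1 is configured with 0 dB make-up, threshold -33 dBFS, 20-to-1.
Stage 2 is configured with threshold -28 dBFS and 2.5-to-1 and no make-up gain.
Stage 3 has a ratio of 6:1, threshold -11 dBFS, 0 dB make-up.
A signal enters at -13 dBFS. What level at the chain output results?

-32 dBFS

Stage 1: -13 dBFS is 20 dB over -33 dBFS; at 20:1 that becomes 1 dB over, giving -32 dBFS.
Stage 2: below threshold (-32 ≤ -28); passes unchanged; output -32 dBFS.
Stage 3: -32 dBFS is at or below the -11 dBFS threshold — no compression; output -32 dBFS.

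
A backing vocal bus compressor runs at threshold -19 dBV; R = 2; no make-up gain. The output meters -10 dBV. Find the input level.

-1 dBV

The compressed level sits -10 − (-19) = 9 dB over threshold.
Before 2:1 compression the overshoot was 9 × 2 = 18 dB, so input = -19 + 18 = -1 dBV.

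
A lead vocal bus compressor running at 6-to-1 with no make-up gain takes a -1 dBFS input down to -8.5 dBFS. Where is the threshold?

-10 dBFS

Let T be the threshold. Output overshoot = (input overshoot)/R, so -8.5 − T = (-1 − T)/6.
6·(-8.5 − T) = -1 − T → 5·T = -51 − (-1) = -50.
T = -50/5 = -10 dBFS.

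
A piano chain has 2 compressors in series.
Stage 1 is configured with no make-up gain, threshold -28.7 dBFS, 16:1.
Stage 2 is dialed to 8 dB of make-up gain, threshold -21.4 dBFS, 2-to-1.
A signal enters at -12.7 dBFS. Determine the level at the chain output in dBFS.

Stage 1: overshoot 16 dB → 16/16 = 1 dB → -27.7 dBFS.
Stage 2: below threshold (-27.7 ≤ -21.4); passes unchanged; make-up brings it to -19.7 dBFS.

-19.7 dBFS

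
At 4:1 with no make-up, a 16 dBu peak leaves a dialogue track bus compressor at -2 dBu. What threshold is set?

-8 dBu

Gain reduction = 16 − (-2) = 18 dB; output overshoot = GR / (R − 1) = 18 / 3 = 6 dB.
Threshold = output − output overshoot = -2 − 6 = -8 dBu.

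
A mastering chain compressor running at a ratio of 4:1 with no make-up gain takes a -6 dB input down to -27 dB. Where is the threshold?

-34 dB

Gain reduction = -6 − (-27) = 21 dB; output overshoot = GR / (R − 1) = 21 / 3 = 7 dB.
Threshold = output − output overshoot = -27 − 7 = -34 dB.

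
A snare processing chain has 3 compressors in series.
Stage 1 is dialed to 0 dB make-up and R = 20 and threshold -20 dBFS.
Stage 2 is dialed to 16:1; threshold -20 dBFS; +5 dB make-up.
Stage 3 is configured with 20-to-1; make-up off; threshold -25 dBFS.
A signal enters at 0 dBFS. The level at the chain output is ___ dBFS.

-24.496875 dBFS

Stage 1: overshoot 20 dB → 20/20 = 1 dB → -19 dBFS.
Stage 2: -19 dBFS is 1 dB over -20 dBFS; at 16:1 that becomes 0.0625 dB over, giving -19.9375 dBFS; +5 dB make-up → -14.9375 dBFS.
Stage 3: -14.9375 dBFS is 10.0625 dB over -25 dBFS; at 20:1 that becomes 0.503125 dB over, giving -24.496875 dBFS.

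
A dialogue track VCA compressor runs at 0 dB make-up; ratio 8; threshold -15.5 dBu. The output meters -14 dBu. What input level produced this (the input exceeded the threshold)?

The compressed level sits -14 − (-15.5) = 1.5 dB over threshold.
Input overshoot = R × output overshoot = 12 dB → input = -15.5 + 12 = -3.5 dBu.

-3.5 dBu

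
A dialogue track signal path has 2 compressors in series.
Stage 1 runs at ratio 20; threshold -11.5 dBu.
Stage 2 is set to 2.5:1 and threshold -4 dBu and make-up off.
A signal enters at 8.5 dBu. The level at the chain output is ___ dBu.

Stage 1: 20 dB above -11.5 dBu, reduced 20:1 to 1 dB above → -10.5 dBu.
Stage 2: -10.5 dBu is at or below the -4 dBu threshold — no compression; output -10.5 dBu.

-10.5 dBu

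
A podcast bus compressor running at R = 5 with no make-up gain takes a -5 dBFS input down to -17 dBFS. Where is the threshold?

Let T be the threshold. Output overshoot = (input overshoot)/R, so -17 − T = (-5 − T)/5.
5·(-17 − T) = -5 − T → 4·T = -85 − (-5) = -80.
T = -80/4 = -20 dBFS.

-20 dBFS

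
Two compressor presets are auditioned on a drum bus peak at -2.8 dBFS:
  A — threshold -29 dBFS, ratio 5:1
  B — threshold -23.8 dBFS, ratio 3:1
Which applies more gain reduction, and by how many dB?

A, by 6.96 dB

A: GR = 26.2 − 26.2/5 = 20.96 dB.
B: GR = 21 − 21/3 = 14 dB.
A applies 6.96 dB more gain reduction.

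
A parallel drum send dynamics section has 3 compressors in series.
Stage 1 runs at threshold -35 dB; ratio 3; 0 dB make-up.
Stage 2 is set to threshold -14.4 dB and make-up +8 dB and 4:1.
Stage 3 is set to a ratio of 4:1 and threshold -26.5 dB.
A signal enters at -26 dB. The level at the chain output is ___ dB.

Stage 1: 9 dB above -35 dB, reduced 3:1 to 3 dB above → -32 dB.
Stage 2: -32 dB is at or below the -14.4 dB threshold — no compression; make-up brings it to -24 dB.
Stage 3: 2.5 dB above -26.5 dB, reduced 4:1 to 0.625 dB above → -25.875 dB.

-25.875 dB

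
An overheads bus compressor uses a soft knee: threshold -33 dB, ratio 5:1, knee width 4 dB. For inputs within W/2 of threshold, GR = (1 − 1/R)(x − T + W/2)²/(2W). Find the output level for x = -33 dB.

-33.4 dB

x − T + W/2 = -33 − (-33) + 2 = 2.
GR = (1 − 1/5) × 2² / 8 = 0.8 × 4 / 8 = 0.4 dB.
Output = -33 − 0.4 = -33.4 dB.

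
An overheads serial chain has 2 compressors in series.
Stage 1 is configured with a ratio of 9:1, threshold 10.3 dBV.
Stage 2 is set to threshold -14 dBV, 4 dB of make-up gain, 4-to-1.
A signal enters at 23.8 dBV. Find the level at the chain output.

-3.55 dBV

Stage 1: 23.8 dBV is 13.5 dB over 10.3 dBV; at 9:1 that becomes 1.5 dB over, giving 11.8 dBV.
Stage 2: 25.8 dB above -14 dBV, reduced 4:1 to 6.45 dB above → -7.55 dBV; +4 dB make-up → -3.55 dBV.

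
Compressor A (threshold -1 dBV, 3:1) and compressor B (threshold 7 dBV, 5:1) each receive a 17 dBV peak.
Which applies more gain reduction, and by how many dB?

A, by 4 dB

A: 18 dB over, compressed to 6 dB over, so 12 dB of GR.
B: 10 dB over, compressed to 2 dB over, so 8 dB of GR.
Difference: 4 dB in favour of A.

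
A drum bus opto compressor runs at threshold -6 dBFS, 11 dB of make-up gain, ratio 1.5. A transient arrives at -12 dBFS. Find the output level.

-1 dBFS

-12 dBFS is 6 dB below the -6 dBFS threshold, so no gain reduction is applied.
Make-up gain adds 11 dB: -12 + 11 = -1 dBFS.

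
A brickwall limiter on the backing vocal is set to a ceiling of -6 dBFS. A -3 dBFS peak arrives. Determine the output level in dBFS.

At ∞:1, everything above -6 dBFS is held at the ceiling.

-6 dBFS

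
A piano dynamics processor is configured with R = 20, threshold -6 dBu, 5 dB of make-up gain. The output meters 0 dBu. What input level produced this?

Remove make-up: 0 − 5 = -5 dBu.
Post-compression overshoot = -5 − (-6) = 1 dB.
Input overshoot = R × output overshoot = 20 dB → input = -6 + 20 = 14 dBu.

14 dBu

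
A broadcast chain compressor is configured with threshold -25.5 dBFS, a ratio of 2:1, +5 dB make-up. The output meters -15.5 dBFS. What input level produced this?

-15.5 dBFS

Remove make-up: -15.5 − 5 = -20.5 dBFS.
The compressed level sits -20.5 − (-25.5) = 5 dB over threshold.
Undo the ratio: input overshoot = 5 × 2 = 10 dB, giving input = -15.5 dBFS.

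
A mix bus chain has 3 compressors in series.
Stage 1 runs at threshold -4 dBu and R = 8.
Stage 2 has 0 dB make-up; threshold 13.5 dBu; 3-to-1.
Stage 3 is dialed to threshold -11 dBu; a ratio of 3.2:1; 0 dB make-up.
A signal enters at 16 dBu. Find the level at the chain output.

Stage 1: 16 dBu is 20 dB over -4 dBu; at 8:1 that becomes 2.5 dB over, giving -1.5 dBu.
Stage 2: -1.5 dBu is at or below the 13.5 dBu threshold — no compression; output -1.5 dBu.
Stage 3: 9.5 dB above -11 dBu, reduced 3.2:1 to 2.96875 dB above → -8.03125 dBu.

-8.03125 dBu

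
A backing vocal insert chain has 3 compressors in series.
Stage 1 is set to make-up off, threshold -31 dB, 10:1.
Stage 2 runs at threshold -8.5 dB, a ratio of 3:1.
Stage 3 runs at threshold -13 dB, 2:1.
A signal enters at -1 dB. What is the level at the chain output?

Stage 1: 30 dB above -31 dB, reduced 10:1 to 3 dB above → -28 dB.
Stage 2: -28 dB is at or below the -8.5 dB threshold — no compression; output -28 dB.
Stage 3: -28 dB ≤ -13 dB, so stage 3 doesn't engage; output -28 dB.

-28 dB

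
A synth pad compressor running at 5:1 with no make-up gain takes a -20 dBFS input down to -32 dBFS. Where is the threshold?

Let T be the threshold. Output overshoot = (input overshoot)/R, so -32 − T = (-20 − T)/5.
5·(-32 − T) = -20 − T → 4·T = -160 − (-20) = -140.
T = -140/4 = -35 dBFS.

-35 dBFS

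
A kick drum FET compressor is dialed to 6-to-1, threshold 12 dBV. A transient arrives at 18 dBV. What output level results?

13 dBV

The input is 6 dB above the 12 dBV threshold.
The 6 dB excess becomes 1 dB after 6:1 reduction.
So the level is 12 + 1 = 13 dBV.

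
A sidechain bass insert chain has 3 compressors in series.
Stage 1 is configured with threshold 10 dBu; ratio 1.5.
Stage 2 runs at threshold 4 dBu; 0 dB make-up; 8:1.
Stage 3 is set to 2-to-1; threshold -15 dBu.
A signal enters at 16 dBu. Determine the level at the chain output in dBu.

-4.875 dBu

Stage 1: overshoot 6 dB → 6/1.5 = 4 dB → 14 dBu.
Stage 2: 14 dBu is 10 dB over 4 dBu; at 8:1 that becomes 1.25 dB over, giving 5.25 dBu.
Stage 3: 20.25 dB above -15 dBu, reduced 2:1 to 10.125 dB above → -4.875 dBu.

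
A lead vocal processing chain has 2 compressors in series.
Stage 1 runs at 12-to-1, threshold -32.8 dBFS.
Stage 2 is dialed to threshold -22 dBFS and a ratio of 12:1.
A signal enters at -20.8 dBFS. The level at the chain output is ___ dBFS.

Stage 1: -20.8 dBFS is 12 dB over -32.8 dBFS; at 12:1 that becomes 1 dB over, giving -31.8 dBFS.
Stage 2: -31.8 dBFS ≤ -22 dBFS, so stage 2 doesn't engage; output -31.8 dBFS.

-31.8 dBFS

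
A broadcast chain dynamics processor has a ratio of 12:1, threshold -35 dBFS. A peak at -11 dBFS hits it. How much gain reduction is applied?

Overshoot = -11 − (-35) = 24 dB.
At 12:1, output sits 24/12 = 2 dB above threshold.
GR = overshoot in − overshoot out = 24 − 2 = 22 dB.

22 dB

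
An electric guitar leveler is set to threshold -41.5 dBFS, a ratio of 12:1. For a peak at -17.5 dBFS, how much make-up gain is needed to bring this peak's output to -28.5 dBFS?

11 dB

Without make-up, output = threshold + overshoot/12 = -41.5 + 2 = -39.5 dBFS.
Gap to target: 11 dB.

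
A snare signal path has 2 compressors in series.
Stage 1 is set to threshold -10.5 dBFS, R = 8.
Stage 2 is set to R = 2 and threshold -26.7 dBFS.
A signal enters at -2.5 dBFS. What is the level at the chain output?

-18.1 dBFS

Stage 1: 8 dB above -10.5 dBFS, reduced 8:1 to 1 dB above → -9.5 dBFS.
Stage 2: -9.5 dBFS is 17.2 dB over -26.7 dBFS; at 2:1 that becomes 8.6 dB over, giving -18.1 dBFS.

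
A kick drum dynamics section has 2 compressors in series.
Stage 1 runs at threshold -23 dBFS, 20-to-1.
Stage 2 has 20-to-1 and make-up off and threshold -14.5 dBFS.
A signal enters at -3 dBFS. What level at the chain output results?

Stage 1: 20 dB above -23 dBFS, reduced 20:1 to 1 dB above → -22 dBFS.
Stage 2: -22 dBFS ≤ -14.5 dBFS, so stage 2 doesn't engage; output -22 dBFS.

-22 dBFS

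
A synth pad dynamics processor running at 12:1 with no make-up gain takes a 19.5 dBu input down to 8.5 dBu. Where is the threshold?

7.5 dBu

Gain reduction = 19.5 − 8.5 = 11 dB; output overshoot = GR / (R − 1) = 11 / 11 = 1 dB.
Threshold = output − output overshoot = 8.5 − 1 = 7.5 dBu.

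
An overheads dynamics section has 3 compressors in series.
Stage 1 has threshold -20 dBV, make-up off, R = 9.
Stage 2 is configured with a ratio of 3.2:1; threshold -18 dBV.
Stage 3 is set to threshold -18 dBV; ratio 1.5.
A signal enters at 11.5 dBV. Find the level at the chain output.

-17.6875 dBV

Stage 1: 11.5 dBV is 31.5 dB over -20 dBV; at 9:1 that becomes 3.5 dB over, giving -16.5 dBV.
Stage 2: -16.5 dBV is 1.5 dB over -18 dBV; at 3.2:1 that becomes 0.46875 dB over, giving -17.53125 dBV.
Stage 3: -17.53125 dBV is 0.46875 dB over -18 dBV; at 1.5:1 that becomes 0.3125 dB over, giving -17.6875 dBV.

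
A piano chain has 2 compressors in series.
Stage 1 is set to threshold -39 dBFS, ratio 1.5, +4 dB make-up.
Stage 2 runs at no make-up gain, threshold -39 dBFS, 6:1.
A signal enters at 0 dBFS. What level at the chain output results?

-34 dBFS

Stage 1: overshoot 39 dB → 39/1.5 = 26 dB → -13 dBFS; +4 dB make-up → -9 dBFS.
Stage 2: 30 dB above -39 dBFS, reduced 6:1 to 5 dB above → -34 dBFS.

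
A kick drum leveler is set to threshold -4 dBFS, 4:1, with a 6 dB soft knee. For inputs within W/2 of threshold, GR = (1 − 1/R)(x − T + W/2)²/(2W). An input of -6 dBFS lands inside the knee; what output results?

x − T + W/2 = -6 − (-4) + 3 = 1.
GR = (1 − 1/4) × 1² / 12 = 0.75 × 1 / 12 = 0.0625 dB.
Output = -6 − 0.0625 = -6.0625 dBFS.

-6.0625 dBFS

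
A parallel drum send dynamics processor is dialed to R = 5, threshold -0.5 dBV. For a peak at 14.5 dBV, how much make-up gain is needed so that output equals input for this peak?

12 dB

Overshoot 15 dB → 15/5 = 3 dB after compression, so the compressed level is -0.5 + 3 = 2.5 dBV.
Make-up = target − compressed = 14.5 − 2.5 = 12 dB.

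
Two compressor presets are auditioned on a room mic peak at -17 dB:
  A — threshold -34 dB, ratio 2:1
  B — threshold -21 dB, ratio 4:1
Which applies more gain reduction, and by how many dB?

A, by 5.5 dB

A: overshoot 17 dB → output overshoot 8.5 dB → GR 8.5 dB.
B: overshoot 4 dB → output overshoot 1 dB → GR 3 dB.
A applies 5.5 dB more gain reduction.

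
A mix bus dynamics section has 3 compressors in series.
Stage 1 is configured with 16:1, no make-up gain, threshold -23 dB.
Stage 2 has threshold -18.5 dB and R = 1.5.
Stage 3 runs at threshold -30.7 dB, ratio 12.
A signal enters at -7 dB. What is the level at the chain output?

-29.975 dB

Stage 1: overshoot 16 dB → 16/16 = 1 dB → -22 dB.
Stage 2: -22 dB is at or below the -18.5 dB threshold — no compression; output -22 dB.
Stage 3: overshoot 8.7 dB → 8.7/12 = 0.725 dB → -29.975 dB.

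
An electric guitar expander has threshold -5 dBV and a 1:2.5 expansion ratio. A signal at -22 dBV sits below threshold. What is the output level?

The input is 17 dB below the -5 dBV threshold.
A 1:2.5 expander multiplies undershoot by 2.5: 17 × 2.5 = 42.5 dB below threshold.
Output = -5 − 42.5 = -47.5 dBV.

-47.5 dBV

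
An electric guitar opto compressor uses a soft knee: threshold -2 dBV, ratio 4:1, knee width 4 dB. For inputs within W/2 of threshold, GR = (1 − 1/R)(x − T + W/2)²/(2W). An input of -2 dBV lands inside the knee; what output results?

-2.375 dBV

x − T + W/2 = -2 − (-2) + 2 = 2.
GR = (1 − 1/4) × 2² / 8 = 0.75 × 4 / 8 = 0.375 dB.
Output = -2 − 0.375 = -2.375 dBV.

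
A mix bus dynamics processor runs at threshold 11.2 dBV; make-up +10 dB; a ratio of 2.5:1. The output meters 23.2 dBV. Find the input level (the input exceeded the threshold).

16.2 dBV

Remove make-up: 23.2 − 10 = 13.2 dBV.
The compressed level sits 13.2 − 11.2 = 2 dB over threshold.
Before 2.5:1 compression the overshoot was 2 × 2.5 = 5 dB, so input = 11.2 + 5 = 16.2 dBV.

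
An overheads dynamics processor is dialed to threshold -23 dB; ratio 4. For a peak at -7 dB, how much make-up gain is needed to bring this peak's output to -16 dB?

3 dB

The peak compresses to -23 + 16/4 = -19 dB.
To reach -16 dB requires -16 − (-19) = 3 dB of make-up.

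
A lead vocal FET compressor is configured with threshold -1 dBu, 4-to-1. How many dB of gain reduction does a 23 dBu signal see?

18 dB

Overshoot = 23 − (-1) = 24 dB.
A 4:1 ratio leaves 6 dB of that excess.
GR = overshoot in − overshoot out = 24 − 6 = 18 dB.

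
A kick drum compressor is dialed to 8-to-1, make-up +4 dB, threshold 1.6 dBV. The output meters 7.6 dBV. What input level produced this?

17.6 dBV

Stripping the +4 dB make-up gives 3.6 dBV at the gain stage.
The compressed level sits 3.6 − 1.6 = 2 dB over threshold.
Before 8:1 compression the overshoot was 2 × 8 = 16 dB, so input = 1.6 + 16 = 17.6 dBV.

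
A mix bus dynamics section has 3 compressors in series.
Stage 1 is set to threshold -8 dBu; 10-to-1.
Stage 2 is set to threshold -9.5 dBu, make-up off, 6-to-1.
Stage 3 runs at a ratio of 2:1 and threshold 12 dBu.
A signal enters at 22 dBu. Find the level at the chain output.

Stage 1: 22 dBu is 30 dB over -8 dBu; at 10:1 that becomes 3 dB over, giving -5 dBu.
Stage 2: 4.5 dB above -9.5 dBu, reduced 6:1 to 0.75 dB above → -8.75 dBu.
Stage 3: -8.75 dBu ≤ 12 dBu, so stage 3 doesn't engage; output -8.75 dBu.

-8.75 dBu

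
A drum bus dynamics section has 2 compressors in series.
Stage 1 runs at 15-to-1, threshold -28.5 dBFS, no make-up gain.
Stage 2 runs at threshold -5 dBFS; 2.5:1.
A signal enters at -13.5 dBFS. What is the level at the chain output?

Stage 1: 15 dB above -28.5 dBFS, reduced 15:1 to 1 dB above → -27.5 dBFS.
Stage 2: -27.5 dBFS ≤ -5 dBFS, so stage 2 doesn't engage; output -27.5 dBFS.

-27.5 dBFS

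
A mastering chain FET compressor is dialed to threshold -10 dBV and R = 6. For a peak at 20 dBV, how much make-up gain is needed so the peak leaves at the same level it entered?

25 dB

Overshoot 30 dB → 30/6 = 5 dB after compression, so the compressed level is -10 + 5 = -5 dBV.
Make-up = target − compressed = 20 − (-5) = 25 dB.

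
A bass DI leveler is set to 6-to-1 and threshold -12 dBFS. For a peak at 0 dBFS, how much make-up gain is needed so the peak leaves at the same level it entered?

The peak compresses to -12 + 12/6 = -10 dBFS.
To reach 0 dBFS requires 0 − (-10) = 10 dB of make-up.

10 dB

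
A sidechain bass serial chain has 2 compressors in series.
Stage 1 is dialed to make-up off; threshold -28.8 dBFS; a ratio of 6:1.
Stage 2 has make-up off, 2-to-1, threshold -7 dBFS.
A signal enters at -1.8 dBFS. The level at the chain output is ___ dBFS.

Stage 1: -1.8 dBFS is 27 dB over -28.8 dBFS; at 6:1 that becomes 4.5 dB over, giving -24.3 dBFS.
Stage 2: -24.3 dBFS ≤ -7 dBFS, so stage 2 doesn't engage; output -24.3 dBFS.

-24.3 dBFS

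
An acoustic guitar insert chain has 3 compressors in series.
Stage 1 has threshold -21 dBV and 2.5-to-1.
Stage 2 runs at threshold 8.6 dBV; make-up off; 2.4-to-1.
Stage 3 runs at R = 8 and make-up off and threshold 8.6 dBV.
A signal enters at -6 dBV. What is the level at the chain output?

Stage 1: -6 dBV is 15 dB over -21 dBV; at 2.5:1 that becomes 6 dB over, giving -15 dBV.
Stage 2: -15 dBV ≤ 8.6 dBV, so stage 2 doesn't engage; output -15 dBV.
Stage 3: -15 dBV ≤ 8.6 dBV, so stage 3 doesn't engage; output -15 dBV.

-15 dBV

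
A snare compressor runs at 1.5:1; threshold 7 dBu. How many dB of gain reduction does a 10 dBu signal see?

1 dB

Overshoot = 10 − 7 = 3 dB.
At 1.5:1, output sits 3/1.5 = 2 dB above threshold.
So the signal is attenuated by 3 − 2 = 1 dB.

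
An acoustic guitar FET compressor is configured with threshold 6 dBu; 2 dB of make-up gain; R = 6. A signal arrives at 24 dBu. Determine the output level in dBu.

11 dBu

24 dBu sits 18 dB over threshold.
The 18 dB excess becomes 3 dB after 6:1 reduction.
That puts the output at 9 dBu; make-up adds 2 dB, giving 11 dBu.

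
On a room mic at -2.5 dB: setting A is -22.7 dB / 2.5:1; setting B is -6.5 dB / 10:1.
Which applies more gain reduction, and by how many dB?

A: GR = 20.2 − 20.2/2.5 = 12.12 dB.
B: GR = 4 − 4/10 = 3.6 dB.
A applies 8.52 dB more gain reduction.

A, by 8.52 dB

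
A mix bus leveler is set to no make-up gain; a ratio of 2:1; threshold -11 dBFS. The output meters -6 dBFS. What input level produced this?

-1 dBFS

That's 5 dB above the -11 dBFS threshold.
Undo the ratio: input overshoot = 5 × 2 = 10 dB, giving input = -1 dBFS.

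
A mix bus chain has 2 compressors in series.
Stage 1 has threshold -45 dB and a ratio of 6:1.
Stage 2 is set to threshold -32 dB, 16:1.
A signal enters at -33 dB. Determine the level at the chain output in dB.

Stage 1: 12 dB above -45 dB, reduced 6:1 to 2 dB above → -43 dB.
Stage 2: -43 dB ≤ -32 dB, so stage 2 doesn't engage; output -43 dB.

-43 dB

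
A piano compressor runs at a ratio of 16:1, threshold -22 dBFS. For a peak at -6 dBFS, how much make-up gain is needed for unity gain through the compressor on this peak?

15 dB

Without make-up, output = threshold + overshoot/16 = -22 + 1 = -21 dBFS.
Gap to target: 15 dB.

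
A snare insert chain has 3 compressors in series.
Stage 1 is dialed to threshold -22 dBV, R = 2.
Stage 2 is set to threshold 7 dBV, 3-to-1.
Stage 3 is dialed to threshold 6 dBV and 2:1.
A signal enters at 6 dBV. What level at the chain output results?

-8 dBV

Stage 1: 6 dBV is 28 dB over -22 dBV; at 2:1 that becomes 14 dB over, giving -8 dBV.
Stage 2: -8 dBV is at or below the 7 dBV threshold — no compression; output -8 dBV.
Stage 3: -8 dBV ≤ 6 dBV, so stage 3 doesn't engage; output -8 dBV.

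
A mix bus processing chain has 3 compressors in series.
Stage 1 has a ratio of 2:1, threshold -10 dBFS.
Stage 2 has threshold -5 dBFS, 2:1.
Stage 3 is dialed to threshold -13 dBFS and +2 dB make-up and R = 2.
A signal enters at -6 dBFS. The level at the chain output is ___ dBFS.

Stage 1: -6 dBFS is 4 dB over -10 dBFS; at 2:1 that becomes 2 dB over, giving -8 dBFS.
Stage 2: below threshold (-8 ≤ -5); passes unchanged; output -8 dBFS.
Stage 3: overshoot 5 dB → 5/2 = 2.5 dB → -10.5 dBFS; +2 dB make-up → -8.5 dBFS.

-8.5 dBFS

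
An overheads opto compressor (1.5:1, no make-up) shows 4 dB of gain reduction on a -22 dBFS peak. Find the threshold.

-34 dBFS

Input is 12 dB above T (since output overshoot × R = input overshoot: (-26 − T)·1.5 = -22 − T gives T = -34 dBFS).
Check: -34 + (-22 − (-34))/1.5 = -34 + 8 = -26 dBFS. ✓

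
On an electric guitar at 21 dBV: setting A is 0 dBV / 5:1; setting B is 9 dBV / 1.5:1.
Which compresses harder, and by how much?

A: GR = 21 − 21/5 = 16.8 dB.
B: GR = 12 − 12/1.5 = 4 dB.
A applies 12.8 dB more gain reduction.

A, by 12.8 dB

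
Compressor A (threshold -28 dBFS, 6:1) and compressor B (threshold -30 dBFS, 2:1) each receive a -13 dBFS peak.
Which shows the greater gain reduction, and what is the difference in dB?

A: overshoot 15 dB → output overshoot 2.5 dB → GR 12.5 dB.
B: overshoot 17 dB → output overshoot 8.5 dB → GR 8.5 dB.
A applies 4 dB more gain reduction.

A, by 4 dB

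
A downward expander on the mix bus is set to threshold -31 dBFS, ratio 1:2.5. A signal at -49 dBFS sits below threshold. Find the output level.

Undershoot = (-31) − (-49) = 18 dB.
At 1:2.5, that expands to 45 dB under threshold.
Output = -31 − 45 = -76 dBFS.

-76 dBFS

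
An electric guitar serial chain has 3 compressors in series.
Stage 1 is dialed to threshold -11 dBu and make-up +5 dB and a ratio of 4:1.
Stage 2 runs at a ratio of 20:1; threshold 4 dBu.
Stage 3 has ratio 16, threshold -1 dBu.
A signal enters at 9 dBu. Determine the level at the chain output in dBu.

-1 dBu

Stage 1: overshoot 20 dB → 20/4 = 5 dB → -6 dBu; +5 dB make-up → -1 dBu.
Stage 2: -1 dBu ≤ 4 dBu, so stage 2 doesn't engage; output -1 dBu.
Stage 3: -1 dBu is at or below the -1 dBu threshold — no compression; output -1 dBu.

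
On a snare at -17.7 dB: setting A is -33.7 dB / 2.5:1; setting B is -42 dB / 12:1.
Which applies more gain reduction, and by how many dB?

A: 16 dB over, compressed to 6.4 dB over, so 9.6 dB of GR.
B: 24.3 dB over, compressed to 2.025 dB over, so 22.275 dB of GR.
B reduces 12.675 dB more.

B, by 12.675 dB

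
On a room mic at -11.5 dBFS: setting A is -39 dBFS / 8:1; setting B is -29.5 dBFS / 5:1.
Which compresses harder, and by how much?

A: 27.5 dB over, compressed to 3.4375 dB over, so 24.0625 dB of GR.
B: 18 dB over, compressed to 3.6 dB over, so 14.4 dB of GR.
A applies 9.6625 dB more gain reduction.

A, by 9.6625 dB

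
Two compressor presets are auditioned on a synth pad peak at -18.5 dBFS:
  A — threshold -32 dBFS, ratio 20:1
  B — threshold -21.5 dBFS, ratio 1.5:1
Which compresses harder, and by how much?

A: overshoot 13.5 dB → output overshoot 0.675 dB → GR 12.825 dB.
B: overshoot 3 dB → output overshoot 2 dB → GR 1 dB.
A applies 11.825 dB more gain reduction.

A, by 11.825 dB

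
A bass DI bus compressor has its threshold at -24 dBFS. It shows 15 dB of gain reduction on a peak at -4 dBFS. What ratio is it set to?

4:1

Input overshoot = -4 − (-24) = 20 dB.
Output overshoot = 20 − 15 = 5 dB.
Ratio = input overshoot / output overshoot = 20 / 5 = 4.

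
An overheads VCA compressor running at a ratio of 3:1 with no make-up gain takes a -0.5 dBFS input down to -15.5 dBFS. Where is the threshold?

-23 dBFS

Let T be the threshold. Output overshoot = (input overshoot)/R, so -15.5 − T = (-0.5 − T)/3.
3·(-15.5 − T) = -0.5 − T → 2·T = -46.5 − (-0.5) = -46.
T = -46/2 = -23 dBFS.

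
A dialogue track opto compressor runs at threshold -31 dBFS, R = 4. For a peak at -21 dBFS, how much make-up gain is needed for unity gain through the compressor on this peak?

7.5 dB

Overshoot 10 dB → 10/4 = 2.5 dB after compression, so the compressed level is -31 + 2.5 = -28.5 dBFS.
Make-up = target − compressed = -21 − (-28.5) = 7.5 dB.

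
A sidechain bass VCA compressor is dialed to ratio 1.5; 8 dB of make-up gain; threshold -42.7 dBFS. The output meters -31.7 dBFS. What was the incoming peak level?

Before make-up, the level was -31.7 − 8 = -39.7 dBFS.
The compressed level sits -39.7 − (-42.7) = 3 dB over threshold.
Before 1.5:1 compression the overshoot was 3 × 1.5 = 4.5 dB, so input = -42.7 + 4.5 = -38.2 dBFS.

-38.2 dBFS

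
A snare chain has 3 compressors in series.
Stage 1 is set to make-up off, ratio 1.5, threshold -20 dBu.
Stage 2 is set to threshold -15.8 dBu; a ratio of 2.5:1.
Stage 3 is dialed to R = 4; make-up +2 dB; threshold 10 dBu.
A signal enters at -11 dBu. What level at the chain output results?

Stage 1: -11 dBu is 9 dB over -20 dBu; at 1.5:1 that becomes 6 dB over, giving -14 dBu.
Stage 2: -14 dBu is 1.8 dB over -15.8 dBu; at 2.5:1 that becomes 0.72 dB over, giving -15.08 dBu.
Stage 3: below threshold (-15.08 ≤ 10); passes unchanged; make-up brings it to -13.08 dBu.

-13.08 dBu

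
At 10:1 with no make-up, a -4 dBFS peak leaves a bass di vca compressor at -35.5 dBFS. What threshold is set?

Gain reduction = -4 − (-35.5) = 31.5 dB; output overshoot = GR / (R − 1) = 31.5 / 9 = 3.5 dB.
Threshold = output − output overshoot = -35.5 − 3.5 = -39 dBFS.

-39 dBFS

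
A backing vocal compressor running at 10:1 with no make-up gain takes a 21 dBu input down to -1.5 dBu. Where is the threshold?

-4 dBu

Gain reduction = 21 − (-1.5) = 22.5 dB; output overshoot = GR / (R − 1) = 22.5 / 9 = 2.5 dB.
Threshold = output − output overshoot = -1.5 − 2.5 = -4 dBu.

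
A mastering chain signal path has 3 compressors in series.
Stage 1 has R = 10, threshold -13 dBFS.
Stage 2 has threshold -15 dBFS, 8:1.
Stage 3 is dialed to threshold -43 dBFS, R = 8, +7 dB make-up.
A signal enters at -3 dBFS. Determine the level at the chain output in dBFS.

Stage 1: 10 dB above -13 dBFS, reduced 10:1 to 1 dB above → -12 dBFS.
Stage 2: 3 dB above -15 dBFS, reduced 8:1 to 0.375 dB above → -14.625 dBFS.
Stage 3: 28.375 dB above -43 dBFS, reduced 8:1 to 3.546875 dB above → -39.453125 dBFS; +7 dB make-up → -32.453125 dBFS.

-32.453125 dBFS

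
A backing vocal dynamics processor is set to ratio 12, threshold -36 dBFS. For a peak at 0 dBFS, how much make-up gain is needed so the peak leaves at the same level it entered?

Overshoot 36 dB → 36/12 = 3 dB after compression, so the compressed level is -36 + 3 = -33 dBFS.
Make-up = target − compressed = 0 − (-33) = 33 dB.

33 dB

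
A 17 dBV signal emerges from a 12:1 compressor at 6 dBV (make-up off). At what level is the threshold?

Let T be the threshold. Output overshoot = (input overshoot)/R, so 6 − T = (17 − T)/12.
12·(6 − T) = 17 − T → 11·T = 72 − 17 = 55.
T = 55/11 = 5 dBV.

5 dBV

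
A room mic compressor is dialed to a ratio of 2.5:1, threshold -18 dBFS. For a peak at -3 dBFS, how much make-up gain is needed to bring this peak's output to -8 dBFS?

The peak compresses to -18 + 15/2.5 = -12 dBFS.
To reach -8 dBFS requires -8 − (-12) = 4 dB of make-up.

4 dB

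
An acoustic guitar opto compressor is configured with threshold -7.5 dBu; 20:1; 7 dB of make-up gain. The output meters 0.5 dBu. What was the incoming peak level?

Before make-up, the level was 0.5 − 7 = -6.5 dBu.
The compressed level sits -6.5 − (-7.5) = 1 dB over threshold.
Input overshoot = R × output overshoot = 20 dB → input = -7.5 + 20 = 12.5 dBu.

12.5 dBu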